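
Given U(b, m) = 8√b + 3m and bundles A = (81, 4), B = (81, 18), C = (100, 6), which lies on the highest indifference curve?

Bundle B

Evaluate utility at each bundle:
U(A) = 84.000.
U(B) = 126.000.
U(C) = 98.000.
Highest utility is B, so B ≻ C ≻ A.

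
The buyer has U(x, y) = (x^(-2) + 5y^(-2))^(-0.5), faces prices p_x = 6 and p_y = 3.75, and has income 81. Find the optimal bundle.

For CES with ρ = -2, MRS = (1/5)·(y/x)^3.
Tangency: set MRS = p_x/p_y = 6/3.75 = 1.6.
So (y/x)^3 = 8; taking the cube root, y/x = 2, i.e. y = 2·x.
Substitute into the budget 6·x + 3.75·y = 81: 13.5·x = 81, so x* = 6 and y* = 2·6 = 12.

x* = 6, y* = 12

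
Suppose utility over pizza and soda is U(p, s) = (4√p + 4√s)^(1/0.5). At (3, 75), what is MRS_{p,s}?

For CES with ρ = 0.5, MRS = √(s/p).
At (3, 75): MRS = 5.
The indifference curve has slope −5 at this bundle.

MRS = 5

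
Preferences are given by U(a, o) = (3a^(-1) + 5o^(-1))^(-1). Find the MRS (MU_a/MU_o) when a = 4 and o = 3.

MRS = 27/80

For CES with ρ = -1, MRS = (3/5)·(o/a)^2.
At (4, 3): MRS = 27/80.
The indifference curve has slope −27/80 at this bundle.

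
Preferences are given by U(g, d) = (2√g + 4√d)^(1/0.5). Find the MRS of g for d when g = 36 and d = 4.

MRS = 1/6

For CES with ρ = 0.5, MRS = (2/4)·√(d/g).
At (36, 4): MRS = 1/6.
That is, one extra unit of g is worth 1/6 units of d at the margin.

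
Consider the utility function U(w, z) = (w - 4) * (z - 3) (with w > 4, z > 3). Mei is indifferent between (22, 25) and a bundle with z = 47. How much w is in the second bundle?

U(22, 25) = 396.
Set U(w, 47) = 396 and solve.
With z = 47: (47 − 3) = 44, so (w − 4) = 396/44 = 9.
So w = 4 + 9 = 13.
Check: U(13, 47) = 396.

w = 13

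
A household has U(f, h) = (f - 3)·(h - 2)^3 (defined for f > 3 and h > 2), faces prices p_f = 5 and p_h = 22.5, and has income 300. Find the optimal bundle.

MU_f = (h−2)^3, MU_h = 3·(f−3)·(h−2)^2.
MRS = (1/3)·(h−2)/(f−3).
Tangency: set MRS = p_f/p_h = 5/22.5 = 2/9.
So (1/3)·(h − 2)/(f − 3) = 2/9, i.e. (h − 2) = (2/3)·(f − 3).
Rewrite the budget in excess-of-subsistence terms: 5·(f − 3) + 22.5·(h − 2) = 300 − 5·3 − 22.5·2 = 240.
Substituting, 20·(f − 3) = 240, so f − 3 = 12 and f* = 15.
Then h − 2 = (2/3)·12 = 8, so h* = 10.

f* = 15, h* = 10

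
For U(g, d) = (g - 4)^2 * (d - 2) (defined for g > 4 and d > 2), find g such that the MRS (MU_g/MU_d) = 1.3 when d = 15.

g = 24

MU_g = 2·(g−4)·(d−2), MU_d = (g−4)^2.
MRS = (2/1)·(d−2)/(g−4).
Substitute d = 15: MRS = 26/(g − 4). Setting this equal to 1.3 gives g − 4 = 26/1.3 = 20, so g = 24.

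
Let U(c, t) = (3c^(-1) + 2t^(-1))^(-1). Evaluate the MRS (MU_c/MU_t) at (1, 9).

For CES with ρ = -1, MRS = (3/2)·(t/c)^2.
At (1, 9): MRS = 121.5.
So at (1, 9) the consumer would give up 121.5 units of t for one more unit of c.

MRS = 121.5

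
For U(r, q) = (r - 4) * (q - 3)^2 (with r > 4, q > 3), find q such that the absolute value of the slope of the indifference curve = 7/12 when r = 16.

q = 17

MU_r = (q−3)^2, MU_q = 2·(r−4)·(q−3).
MRS = (1/2)·(q−3)/(r−4).
Substitute r = 16: MRS = (q − 3)/24. Setting this equal to 7/12 gives q − 3 = (7/12)·24 = 14, so q = 17.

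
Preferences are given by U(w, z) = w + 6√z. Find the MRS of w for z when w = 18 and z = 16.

MRS = 4/3

MU_w = 1, MU_z = 6/(2√z).
MRS = 1 ÷ (6/(2√z)).
At (18, 16): MRS = 4/3.
That is, one extra unit of w is worth 4/3 units of z at the margin.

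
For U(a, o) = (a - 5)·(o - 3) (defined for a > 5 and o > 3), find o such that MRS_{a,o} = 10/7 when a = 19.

MU_a = (o−3), MU_o = (a−5).
MRS = (o−3)/(a−5).
Substitute a = 19: MRS = (o − 3)/14. Setting this equal to 10/7 gives o − 3 = (10/7)·14 = 20, so o = 23.

o = 23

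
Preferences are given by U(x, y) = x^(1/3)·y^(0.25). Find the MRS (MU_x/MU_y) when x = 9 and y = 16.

MU_x = 1/3·x^(-2/3)·y^(0.25) and MU_y = 0.25·x^(1/3)·y^(-0.75).
MRS = MU_x/MU_y = (4/3)·y/x.
At (9, 16): MRS = 64/27.
So at (9, 16) the consumer would give up 64/27 units of y for one more unit of x.

MRS = 64/27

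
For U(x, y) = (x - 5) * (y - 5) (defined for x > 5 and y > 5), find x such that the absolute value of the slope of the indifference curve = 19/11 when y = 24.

MU_x = (y−5), MU_y = (x−5).
MRS = (y−5)/(x−5).
Substitute y = 24: MRS = 19/(x − 5). Setting this equal to 19/11 gives x − 5 = 19/(19/11) = 11, so x = 16.

x = 16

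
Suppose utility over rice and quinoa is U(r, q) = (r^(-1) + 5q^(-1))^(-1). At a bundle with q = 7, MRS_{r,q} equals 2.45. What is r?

For CES with ρ = -1, MRS = (1/5)·(q/r)^2.
Setting (1/5)·(7/r)^2 = 2.45 gives (7/r)^2 = 12.25, so 7/r = 3.5 and r = 2.

r = 2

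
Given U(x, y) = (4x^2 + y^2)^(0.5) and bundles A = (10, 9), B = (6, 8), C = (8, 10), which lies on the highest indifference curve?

Evaluate utility at each bundle:
U(A) = 21.932.
U(B) = 14.422.
U(C) = 18.868.
Highest utility is A, so A ≻ C ≻ B.

Bundle A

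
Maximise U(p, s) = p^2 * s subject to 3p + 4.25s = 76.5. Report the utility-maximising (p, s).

MU_p = 2·p·s and MU_s = p^2.
MRS = MU_p/MU_s = (2/1)·s/p.
Tangency: set MRS = p_p/p_s = 3/4.25 = 12/17.
So (2/1)·s/p = 12/17, i.e. s = (6/17)·p.
Substitute into the budget 3·p + 4.25·s = 76.5: 4.5·p = 76.5, so p* = 17.
Then s* = (6/17)·17 = 6.

p* = 17, s* = 6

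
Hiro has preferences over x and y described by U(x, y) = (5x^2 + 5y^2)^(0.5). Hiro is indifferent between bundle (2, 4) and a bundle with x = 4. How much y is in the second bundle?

U depends on (x, y) only through S = 5x^2 + 5y^2, so equal utility means equal S. At (2, 4): S = 100.
With x = 4: 5·4^2 = 80, so 5y^2 = 100 − 80 = 20, i.e. y^2 = 4.
Hence y = √4 = 2.
Check: U(4, 2) = 10.

y = 2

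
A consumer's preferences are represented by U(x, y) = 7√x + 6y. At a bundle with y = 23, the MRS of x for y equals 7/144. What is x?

x = 144

MU_x = 7/(2√x), MU_y = 6.
MRS = 7/(2√x) ÷ 6.
MRS depends only on x: (7/12)/√x = 7/144 ⇒ √x = (7/12)/(7/144) = 12 ⇒ x = 144.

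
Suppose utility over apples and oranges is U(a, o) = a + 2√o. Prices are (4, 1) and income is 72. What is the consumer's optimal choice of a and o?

MU_a = 1, MU_o = 2/(2√o).
MRS = 1 ÷ (2/(2√o)).
Tangency: set MRS = p_a/p_o = 4/1 = 4.
MRS depends only on o: √o = 4 ⇒ √o = 4 ⇒ o* = 16.
From the budget, 4·a = 72 − 1·16 = 56, so a* = 14.

a* = 14, o* = 16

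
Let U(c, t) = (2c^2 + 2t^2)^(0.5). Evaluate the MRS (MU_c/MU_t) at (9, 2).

For CES with ρ = 2, MRS = (t/c)^(-1).
At (9, 2): MRS = 4.5.
So at (9, 2) the consumer would give up 4.5 units of t for one more unit of c.

MRS = 4.5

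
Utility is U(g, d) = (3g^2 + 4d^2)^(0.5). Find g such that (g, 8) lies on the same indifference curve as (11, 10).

U depends on (g, d) only through S = 3g^2 + 4d^2, so equal utility means equal S. At (11, 10): S = 763.
With d = 8: 4·8^2 = 256, so 3g^2 = 763 − 256 = 507, i.e. g^2 = 169.
Hence g = √169 = 13.
Check: U(13, 8) = 27.6225.

g = 13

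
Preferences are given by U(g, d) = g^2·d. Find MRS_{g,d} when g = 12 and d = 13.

MU_g = 2·g·d and MU_d = g^2.
MRS = MU_g/MU_d = (2/1)·d/g.
At (12, 13): MRS = 13/6.
That is, one extra unit of g is worth 13/6 units of d at the margin.

MRS = 13/6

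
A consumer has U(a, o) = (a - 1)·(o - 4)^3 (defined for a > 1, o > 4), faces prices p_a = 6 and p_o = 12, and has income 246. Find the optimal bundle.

a* = 9, o* = 16

MU_a = (o−4)^3, MU_o = 3·(a−1)·(o−4)^2.
MRS = (1/3)·(o−4)/(a−1).
Tangency: set MRS = p_a/p_o = 6/12 = 0.5.
So (1/3)·(o − 4)/(a − 1) = 0.5, i.e. (o − 4) = 1.5·(a − 1).
Rewrite the budget in excess-of-subsistence terms: 6·(a − 1) + 12·(o − 4) = 246 − 6·1 − 12·4 = 192.
Substituting, 24·(a − 1) = 192, so a − 1 = 8 and a* = 9.
Then o − 4 = 1.5·8 = 12, so o* = 16.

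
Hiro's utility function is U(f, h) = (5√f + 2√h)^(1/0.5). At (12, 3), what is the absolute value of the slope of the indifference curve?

MRS = 1.25

For CES with ρ = 0.5, MRS = (5/2)·√(h/f).
At (12, 3): MRS = 1.25.
The indifference curve has slope −1.25 at this bundle.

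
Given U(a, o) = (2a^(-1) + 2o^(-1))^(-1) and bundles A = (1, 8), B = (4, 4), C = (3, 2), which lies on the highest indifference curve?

Evaluate utility at each bundle:
U(A) = 0.444.
U(B) = 1.000.
U(C) = 0.600.
Highest utility is B, so B ≻ C ≻ A.

Bundle B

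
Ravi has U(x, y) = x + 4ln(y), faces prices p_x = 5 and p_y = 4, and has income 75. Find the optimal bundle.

MU_x = 1, MU_y = 4/y.
MRS = 1 ÷ (4/y).
Tangency: set MRS = p_x/p_y = 5/4 = 1.25.
MRS depends only on y: 0.25·y = 1.25 ⇒ y* = 1.25/0.25 = 5.
From the budget, 5·x = 75 − 4·5 = 55, so x* = 11.

x* = 11, y* = 5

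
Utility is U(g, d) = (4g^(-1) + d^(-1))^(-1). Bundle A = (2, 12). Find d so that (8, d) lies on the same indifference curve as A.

d = 12/19

U depends on (g, d) only through S = 4g^(-1) + d^(-1), so equal utility means equal S. At (2, 12): S = 25/12.
With g = 8: 4·8^(-1) = 0.5, so d^(-1) = 25/12 − 0.5 = 19/12.
Hence d = 1/(19/12) = 12/19.
Check: U(8, 12/19) = 0.48.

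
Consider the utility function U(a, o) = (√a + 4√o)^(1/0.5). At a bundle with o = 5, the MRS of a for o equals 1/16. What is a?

For CES with ρ = 0.5, MRS = (1/4)·√(o/a).
Setting (1/4)·√(5/a) = 1/16 gives √(5/a) = 0.25, so 5/a = 1/16 and a = 80.

a = 80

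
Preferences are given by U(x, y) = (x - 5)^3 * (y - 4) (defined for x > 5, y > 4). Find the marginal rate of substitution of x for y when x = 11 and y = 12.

MU_x = 3·(x−5)^2·(y−4), MU_y = (x−5)^3.
MRS = (3/1)·(y−4)/(x−5).
At (11, 12): MRS = 4.
So at (11, 12) the consumer would give up 4 units of y for one more unit of x.

MRS = 4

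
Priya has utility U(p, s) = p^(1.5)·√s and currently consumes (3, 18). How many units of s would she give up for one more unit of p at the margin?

MRS = 18

MU_p = 1.5·√p·√s and MU_s = 0.5·p^(1.5)·s^(-0.5).
MRS = MU_p/MU_s = (3)·s/p.
At (3, 18): MRS = 18.
So at (3, 18) the consumer would give up 18 units of s for one more unit of p.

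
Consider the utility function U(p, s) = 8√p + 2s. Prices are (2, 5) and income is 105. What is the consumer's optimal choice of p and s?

MU_p = 8/(2√p), MU_s = 2.
MRS = 8/(2√p) ÷ 2.
Tangency: set MRS = p_p/p_s = 2/5 = 0.4.
MRS depends only on p: 2/√p = 0.4 ⇒ √p = 2/0.4 = 5 ⇒ p* = 25.
From the budget, 5·s = 105 − 2·25 = 55, so s* = 11.

p* = 25, s* = 11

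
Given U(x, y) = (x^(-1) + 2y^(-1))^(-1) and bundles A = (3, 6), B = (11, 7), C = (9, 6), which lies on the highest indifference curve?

Evaluate utility at each bundle:
U(A) = 1.500.
U(B) = 2.655.
U(C) = 2.250.
Highest utility is B, so B ≻ C ≻ A.

Bundle B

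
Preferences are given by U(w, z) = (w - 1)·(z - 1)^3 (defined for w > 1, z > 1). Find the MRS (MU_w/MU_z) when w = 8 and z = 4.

MRS = 1/7

MU_w = (z−1)^3, MU_z = 3·(w−1)·(z−1)^2.
MRS = (1/3)·(z−1)/(w−1).
At (8, 4): MRS = 1/7.
So at (8, 4) the consumer would give up 1/7 units of z for one more unit of w.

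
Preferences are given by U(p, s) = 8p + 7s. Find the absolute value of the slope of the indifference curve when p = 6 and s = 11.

MRS = 8/7

MU_p = 8, MU_s = 7, so MRS = 8/7 at every bundle.
At (6, 11): MRS = 8/7.
The indifference curve has slope −8/7 at this bundle.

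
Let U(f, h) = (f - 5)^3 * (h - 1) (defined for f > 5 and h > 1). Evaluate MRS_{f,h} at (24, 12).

MRS = 33/19

MU_f = 3·(f−5)^2·(h−1), MU_h = (f−5)^3.
MRS = (3/1)·(h−1)/(f−5).
At (24, 12): MRS = 33/19.
The indifference curve has slope −33/19 at this bundle.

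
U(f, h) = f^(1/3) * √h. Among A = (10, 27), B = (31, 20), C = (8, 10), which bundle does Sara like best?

Bundle B

Evaluate utility at each bundle:
U(A) = 11.195.
U(B) = 14.049.
U(C) = 6.325.
Highest utility is B, so B ≻ A ≻ C.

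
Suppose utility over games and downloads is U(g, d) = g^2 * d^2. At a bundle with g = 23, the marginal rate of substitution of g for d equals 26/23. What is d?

MU_g = 2·g·d^2 and MU_d = 2·g^2·d.
MRS = MU_g/MU_d = d/g.
Substitute g = 23: MRS = d/23. Setting d/23 = 26/23 gives d = (26/23)·23 = 26.

d = 26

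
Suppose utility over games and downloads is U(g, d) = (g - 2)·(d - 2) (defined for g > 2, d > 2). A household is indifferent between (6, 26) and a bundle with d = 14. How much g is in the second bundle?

U(6, 26) = 96.
Set U(g, 14) = 96 and solve.
With d = 14: (14 − 2) = 12, so (g − 2) = 96/12 = 8.
So g = 2 + 8 = 10.
Check: U(10, 14) = 96.

g = 10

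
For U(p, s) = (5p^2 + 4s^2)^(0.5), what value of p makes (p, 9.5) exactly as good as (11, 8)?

p = 10

U depends on (p, s) only through S = 5p^2 + 4s^2, so equal utility means equal S. At (11, 8): S = 861.
With s = 9.5: 4·9.5^2 = 361, so 5p^2 = 861 − 361 = 500, i.e. p^2 = 100.
Hence p = √100 = 10.
Check: U(10, 9.5) = 29.3428.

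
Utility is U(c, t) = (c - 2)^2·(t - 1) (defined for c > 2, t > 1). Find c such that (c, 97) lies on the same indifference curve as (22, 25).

c = 12

U(22, 25) = 9600.
Set U(c, 97) = 9600 and solve.
With t = 97: (97 − 1) = 96, so (c − 2)^2 = 9600/96 = 100.
Taking the square root (with c > 2): c − 2 = 10, so c = 12.
Check: U(12, 97) = 9600.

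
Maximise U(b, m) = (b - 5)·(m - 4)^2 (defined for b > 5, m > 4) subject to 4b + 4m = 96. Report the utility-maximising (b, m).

b* = 10, m* = 14

MU_b = (m−4)^2, MU_m = 2·(b−5)·(m−4).
MRS = (1/2)·(m−4)/(b−5).
Tangency: set MRS = p_b/p_m = 4/4 = 1.
So (1/2)·(m − 4)/(b − 5) = 1, i.e. (m − 4) = 2·(b − 5).
Rewrite the budget in excess-of-subsistence terms: 4·(b − 5) + 4·(m − 4) = 96 − 4·5 − 4·4 = 60.
Substituting, 12·(b − 5) = 60, so b − 5 = 5 and b* = 10.
Then m − 4 = 2·5 = 10, so m* = 14.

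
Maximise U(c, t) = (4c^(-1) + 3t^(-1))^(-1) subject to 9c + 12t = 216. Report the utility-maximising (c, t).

For CES with ρ = -1, MRS = (4/3)·(t/c)^2.
Tangency: set MRS = p_c/p_t = 9/12 = 0.75.
So (t/c)^2 = 9/16; taking the square root, t/c = 0.75, i.e. t = 0.75·c.
Substitute into the budget 9·c + 12·t = 216: 18·c = 216, so c* = 12 and t* = 0.75·12 = 9.

c* = 12, t* = 9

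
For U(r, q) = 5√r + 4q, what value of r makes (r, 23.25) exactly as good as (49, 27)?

r = 100

U(49, 27) = 143.
Set U(r, 23.25) = 143 and solve.
With q = 23.25: 5√r = 143 − 4·23.25 = 50, so √r = 10 and r = 100.
Check: U(100, 23.25) = 143.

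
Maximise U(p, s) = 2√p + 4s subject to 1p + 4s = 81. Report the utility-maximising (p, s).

p* = 1, s* = 20

MU_p = 2/(2√p), MU_s = 4.
MRS = 2/(2√p) ÷ 4.
Tangency: set MRS = p_p/p_s = 1/4 = 0.25.
MRS depends only on p: 0.25/√p = 0.25 ⇒ √p = 0.25/0.25 = 1 ⇒ p* = 1.
From the budget, 4·s = 81 − 1·1 = 80, so s* = 20.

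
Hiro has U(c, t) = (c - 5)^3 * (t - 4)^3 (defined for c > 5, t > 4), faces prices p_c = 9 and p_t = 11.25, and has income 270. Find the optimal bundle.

c* = 15, t* = 12

MU_c = 3·(c−5)^2·(t−4)^3, MU_t = 3·(c−5)^3·(t−4)^2.
MRS = (t−4)/(c−5).
Tangency: set MRS = p_c/p_t = 9/11.25 = 0.8.
So (t − 4)/(c − 5) = 0.8, i.e. (t − 4) = 0.8·(c − 5).
Rewrite the budget in excess-of-subsistence terms: 9·(c − 5) + 11.25·(t − 4) = 270 − 9·5 − 11.25·4 = 180.
Substituting, 18·(c − 5) = 180, so c − 5 = 10 and c* = 15.
Then t − 4 = 0.8·10 = 8, so t* = 12.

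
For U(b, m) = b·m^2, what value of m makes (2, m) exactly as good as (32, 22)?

m = 88

U(32, 22) = 15488.
Set U(2, m) = 15488 and solve.
With b = 2: m^2 = 15488/2 = 7744; taking the square root, m = 88.
Check: U(2, 88) = 15488.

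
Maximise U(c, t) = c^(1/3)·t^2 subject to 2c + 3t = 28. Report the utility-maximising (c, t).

c* = 2, t* = 8

MU_c = 1/3·c^(-2/3)·t^2 and MU_t = 2·c^(1/3)·t.
MRS = MU_c/MU_t = (1/6)·t/c.
Tangency: set MRS = p_c/p_t = 2/3.
So (1/6)·t/c = 2/3, i.e. t = 4·c.
Substitute into the budget 2·c + 3·t = 28: 14·c = 28, so c* = 2.
Then t* = 4·2 = 8.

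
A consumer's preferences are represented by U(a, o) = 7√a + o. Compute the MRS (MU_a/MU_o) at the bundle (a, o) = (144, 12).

MRS = 7/24

MU_a = 7/(2√a), MU_o = 1.
MRS = 7/(2√a) ÷ 1.
At (144, 12): MRS = 7/24.
That is, one extra unit of a is worth 7/24 units of o at the margin.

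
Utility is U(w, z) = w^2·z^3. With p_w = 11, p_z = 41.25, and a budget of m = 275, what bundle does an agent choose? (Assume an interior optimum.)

MU_w = 2·w·z^3 and MU_z = 3·w^2·z^2.
MRS = MU_w/MU_z = (2/3)·z/w.
Tangency: set MRS = p_w/p_z = 11/41.25 = 4/15.
So (2/3)·z/w = 4/15, i.e. z = 0.4·w.
Substitute into the budget 11·w + 41.25·z = 275: 27.5·w = 275, so w* = 10.
Then z* = 0.4·10 = 4.

w* = 10, z* = 4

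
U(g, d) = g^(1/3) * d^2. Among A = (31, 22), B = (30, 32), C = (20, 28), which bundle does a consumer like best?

Bundle B

Evaluate utility at each bundle:
U(A) = 1520.428.
U(B) = 3181.806.
U(C) = 2128.103.
Highest utility is B, so B ≻ C ≻ A.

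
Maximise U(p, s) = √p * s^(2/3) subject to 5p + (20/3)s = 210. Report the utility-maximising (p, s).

MU_p = 0.5·p^(-0.5)·s^(2/3) and MU_s = 2/3·√p·s^(-1/3).
MRS = MU_p/MU_s = (0.75)·s/p.
Tangency: set MRS = p_p/p_s = 5/(20/3) = 0.75.
So (0.75)·s/p = 0.75, i.e. s = p.
Substitute into the budget 5·p + (20/3)·s = 210: (35/3)·p = 210, so p* = 18.
Then s* = 18.

p* = 18, s* = 18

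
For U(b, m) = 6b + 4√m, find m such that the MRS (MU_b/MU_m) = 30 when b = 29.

m = 100

MU_b = 6, MU_m = 4/(2√m).
MRS = 6 ÷ (4/(2√m)).
MRS depends only on m: 3·√m = 30 ⇒ √m = 30/3 = 10 ⇒ m = 100.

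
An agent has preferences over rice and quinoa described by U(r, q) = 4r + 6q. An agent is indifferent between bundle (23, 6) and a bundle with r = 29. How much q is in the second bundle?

U(23, 6) = 128.
Set U(29, q) = 128 and solve.
4·29 + 6q = 128 ⇒ 6q = 12 ⇒ q = 2.
Check: U(29, 2) = 128.

q = 2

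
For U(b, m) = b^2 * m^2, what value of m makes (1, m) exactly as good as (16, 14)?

U(16, 14) = 50176.
Set U(1, m) = 50176 and solve.
With b = 1: 1^2 = 1, so m^2 = 50176/1 = 50176; taking the square root, m = 224.
Check: U(1, 224) = 50176.

m = 224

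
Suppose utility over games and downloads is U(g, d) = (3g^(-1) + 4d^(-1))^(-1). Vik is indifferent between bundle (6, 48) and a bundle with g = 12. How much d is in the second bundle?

d = 12

U depends on (g, d) only through S = 3g^(-1) + 4d^(-1), so equal utility means equal S. At (6, 48): S = 7/12.
With g = 12: 3·12^(-1) = 0.25, so 4d^(-1) = 7/12 − 0.25 = 1/3, i.e. d^(-1) = 1/12.
Hence d = 1/(1/12) = 12.
Check: U(12, 12) = 1.7143.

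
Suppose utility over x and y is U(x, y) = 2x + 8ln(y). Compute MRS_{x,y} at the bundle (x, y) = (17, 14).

MRS = 3.5

MU_x = 2, MU_y = 8/y.
MRS = 2 ÷ (8/y).
At (17, 14): MRS = 3.5.
That is, one extra unit of x is worth 3.5 units of y at the margin.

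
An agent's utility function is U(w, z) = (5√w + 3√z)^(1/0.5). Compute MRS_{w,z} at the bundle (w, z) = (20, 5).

MRS = 5/6

For CES with ρ = 0.5, MRS = (5/3)·√(z/w).
At (20, 5): MRS = 5/6.
That is, one extra unit of w is worth 5/6 units of z at the margin.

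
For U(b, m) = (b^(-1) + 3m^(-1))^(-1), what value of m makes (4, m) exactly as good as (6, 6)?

U depends on (b, m) only through S = b^(-1) + 3m^(-1), so equal utility means equal S. At (6, 6): S = 2/3.
With b = 4: 4^(-1) = 0.25, so 3m^(-1) = 2/3 − 0.25 = 5/12, i.e. m^(-1) = 5/36.
Hence m = 1/(5/36) = 7.2.
Check: U(4, 7.2) = 1.5.

m = 7.2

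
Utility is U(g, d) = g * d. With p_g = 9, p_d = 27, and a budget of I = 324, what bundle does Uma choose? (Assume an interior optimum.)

g* = 18, d* = 6

MU_g = d and MU_d = g.
MRS = MU_g/MU_d = d/g.
Tangency: set MRS = p_g/p_d = 9/27 = 1/3.
So d/g = 1/3, i.e. d = (1/3)·g.
Substitute into the budget 9·g + 27·d = 324: 18·g = 324, so g* = 18.
Then d* = (1/3)·18 = 6.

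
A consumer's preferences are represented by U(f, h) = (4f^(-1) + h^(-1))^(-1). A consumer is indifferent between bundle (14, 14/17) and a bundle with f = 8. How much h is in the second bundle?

U depends on (f, h) only through S = 4f^(-1) + h^(-1), so equal utility means equal S. At (14, 14/17): S = 1.5.
With f = 8: 4·8^(-1) = 0.5, so h^(-1) = 1.5 − 0.5 = 1.
Hence h = 1/1 = 1.
Check: U(8, 1) = 0.6667.

h = 1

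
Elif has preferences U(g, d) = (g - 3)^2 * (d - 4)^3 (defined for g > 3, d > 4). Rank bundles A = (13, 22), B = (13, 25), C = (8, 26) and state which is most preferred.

Bundle B

Evaluate utility at each bundle:
U(A) = 583200.
U(B) = 926100.
U(C) = 266200.
Highest utility is B, so B ≻ A ≻ C.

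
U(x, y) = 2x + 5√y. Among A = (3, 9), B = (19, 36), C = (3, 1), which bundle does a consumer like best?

Bundle B

Evaluate utility at each bundle:
U(A) = 21.000.
U(B) = 68.000.
U(C) = 11.000.
Highest utility is B, so B ≻ A ≻ C.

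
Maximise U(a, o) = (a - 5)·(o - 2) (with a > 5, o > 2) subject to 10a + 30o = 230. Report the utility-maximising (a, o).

a* = 11, o* = 4

MU_a = (o−2), MU_o = (a−5).
MRS = (o−2)/(a−5).
Tangency: set MRS = p_a/p_o = 10/30 = 1/3.
So (o − 2)/(a − 5) = 1/3, i.e. (o − 2) = (1/3)·(a − 5).
Rewrite the budget in excess-of-subsistence terms: 10·(a − 5) + 30·(o − 2) = 230 − 10·5 − 30·2 = 120.
Substituting, 20·(a − 5) = 120, so a − 5 = 6 and a* = 11.
Then o − 2 = (1/3)·6 = 2, so o* = 4.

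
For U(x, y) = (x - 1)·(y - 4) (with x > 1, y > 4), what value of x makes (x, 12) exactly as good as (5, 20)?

U(5, 20) = 64.
Set U(x, 12) = 64 and solve.
With y = 12: (12 − 4) = 8, so (x − 1) = 64/8 = 8.
So x = 1 + 8 = 9.
Check: U(9, 12) = 64.

x = 9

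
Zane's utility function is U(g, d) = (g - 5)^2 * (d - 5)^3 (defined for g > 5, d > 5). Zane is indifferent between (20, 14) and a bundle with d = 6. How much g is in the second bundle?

U(20, 14) = 164025.
Set U(g, 6) = 164025 and solve.
With d = 6: (6 − 5)^3 = 1, so (g − 5)^2 = 164025/1 = 164025.
Taking the square root (with g > 5): g − 5 = 405, so g = 410.
Check: U(410, 6) = 164025.

g = 410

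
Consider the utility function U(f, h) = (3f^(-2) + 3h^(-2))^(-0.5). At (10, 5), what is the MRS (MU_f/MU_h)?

For CES with ρ = -2, MRS = (h/f)^3.
At (10, 5): MRS = 0.125.
The indifference curve has slope −0.125 at this bundle.

MRS = 0.125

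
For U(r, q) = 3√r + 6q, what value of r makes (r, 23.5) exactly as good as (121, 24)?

r = 144

U(121, 24) = 177.
Set U(r, 23.5) = 177 and solve.
With q = 23.5: 3√r = 177 − 6·23.5 = 36, so √r = 12 and r = 144.
Check: U(144, 23.5) = 177.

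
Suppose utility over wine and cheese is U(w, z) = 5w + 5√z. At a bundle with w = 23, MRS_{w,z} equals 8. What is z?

z = 16

MU_w = 5, MU_z = 5/(2√z).
MRS = 5 ÷ (5/(2√z)).
MRS depends only on z: 2·√z = 8 ⇒ √z = 8/2 = 4 ⇒ z = 16.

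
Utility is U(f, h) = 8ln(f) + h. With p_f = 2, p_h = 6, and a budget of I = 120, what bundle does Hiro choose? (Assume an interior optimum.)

f* = 24, h* = 12

MU_f = 8/f, MU_h = 1.
MRS = 8/f ÷ 1.
Tangency: set MRS = p_f/p_h = 2/6 = 1/3.
MRS depends only on f: 8/f = 1/3 ⇒ f* = 8/(1/3) = 24.
From the budget, 6·h = 120 − 2·24 = 72, so h* = 12.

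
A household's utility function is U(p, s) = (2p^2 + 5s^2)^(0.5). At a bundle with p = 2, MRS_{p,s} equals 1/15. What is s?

s = 12

For CES with ρ = 2, MRS = (2/5)·(s/p)^(-1).
Setting (2/5)·(s/2)^(-1) = 1/15 gives (s/2)^(-1) = 1/6, so s/2 = 6 and s = 12.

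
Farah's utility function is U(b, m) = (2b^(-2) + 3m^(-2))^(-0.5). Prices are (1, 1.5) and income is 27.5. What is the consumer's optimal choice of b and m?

For CES with ρ = -2, MRS = (2/3)·(m/b)^3.
Tangency: set MRS = p_b/p_m = 1/1.5 = 2/3.
So (m/b)^3 = 1; taking the cube root, m/b = 1, i.e. m = b.
Substitute into the budget 1·b + 1.5·m = 27.5: 2.5·b = 27.5, so b* = 11 and m* = 11.

b* = 11, m* = 11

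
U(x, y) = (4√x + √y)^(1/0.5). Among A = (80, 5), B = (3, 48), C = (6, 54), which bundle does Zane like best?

Evaluate utility at each bundle:
U(A) = 1445.000.
U(B) = 192.000.
U(C) = 294.000.
Highest utility is A, so A ≻ C ≻ B.

Bundle A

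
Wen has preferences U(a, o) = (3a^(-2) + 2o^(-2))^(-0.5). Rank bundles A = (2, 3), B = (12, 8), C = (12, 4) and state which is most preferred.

Evaluate utility at each bundle:
U(A) = 1.014.
U(B) = 4.382.
U(C) = 2.619.
Highest utility is B, so B ≻ C ≻ A.

Bundle B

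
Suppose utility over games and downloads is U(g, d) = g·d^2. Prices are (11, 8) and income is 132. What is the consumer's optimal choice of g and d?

g* = 4, d* = 11

MU_g = d^2 and MU_d = 2·g·d.
MRS = MU_g/MU_d = (1/2)·d/g.
Tangency: set MRS = p_g/p_d = 11/8 = 1.375.
So (1/2)·d/g = 1.375, i.e. d = 2.75·g.
Substitute into the budget 11·g + 8·d = 132: 33·g = 132, so g* = 4.
Then d* = 2.75·4 = 11.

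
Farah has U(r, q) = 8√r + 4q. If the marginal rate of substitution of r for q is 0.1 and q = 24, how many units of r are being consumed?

MU_r = 8/(2√r), MU_q = 4.
MRS = 8/(2√r) ÷ 4.
MRS depends only on r: 1/√r = 0.1 ⇒ √r = 1/0.1 = 10 ⇒ r = 100.

r = 100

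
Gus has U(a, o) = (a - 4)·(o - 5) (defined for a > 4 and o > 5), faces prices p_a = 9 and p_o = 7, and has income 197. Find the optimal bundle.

a* = 11, o* = 14

MU_a = (o−5), MU_o = (a−4).
MRS = (o−5)/(a−4).
Tangency: set MRS = p_a/p_o = 9/7.
So (o − 5)/(a − 4) = 9/7, i.e. (o − 5) = (9/7)·(a − 4).
Rewrite the budget in excess-of-subsistence terms: 9·(a − 4) + 7·(o − 5) = 197 − 9·4 − 7·5 = 126.
Substituting, 18·(a − 4) = 126, so a − 4 = 7 and a* = 11.
Then o − 5 = (9/7)·7 = 9, so o* = 14.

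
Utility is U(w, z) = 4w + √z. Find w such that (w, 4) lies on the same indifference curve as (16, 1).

w = 15.75

U(16, 1) = 65.
Set U(w, 4) = 65 and solve.
With z = 4: √4 = 2, so 4w = 65 − 2 = 63 and w = 15.75.
Check: U(15.75, 4) = 65.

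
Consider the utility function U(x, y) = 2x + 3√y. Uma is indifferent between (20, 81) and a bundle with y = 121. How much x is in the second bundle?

U(20, 81) = 67.
Set U(x, 121) = 67 and solve.
With y = 121: √121 = 11, so 2x = 67 − 3·11 = 34 and x = 17.
Check: U(17, 121) = 67.

x = 17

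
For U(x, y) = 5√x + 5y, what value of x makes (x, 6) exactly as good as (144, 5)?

x = 121

U(144, 5) = 85.
Set U(x, 6) = 85 and solve.
With y = 6: 5√x = 85 − 5·6 = 55, so √x = 11 and x = 121.
Check: U(121, 6) = 85.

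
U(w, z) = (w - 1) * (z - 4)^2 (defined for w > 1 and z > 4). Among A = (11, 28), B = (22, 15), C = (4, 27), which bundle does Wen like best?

Evaluate utility at each bundle:
U(A) = 5760.
U(B) = 2541.
U(C) = 1587.
Highest utility is A, so A ≻ B ≻ C.

Bundle A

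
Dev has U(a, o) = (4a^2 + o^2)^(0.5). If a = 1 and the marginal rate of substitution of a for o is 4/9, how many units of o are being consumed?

For CES with ρ = 2, MRS = (4/1)·(o/a)^(-1).
Setting (4/1)·(o/1)^(-1) = 4/9 gives (o/1)^(-1) = 1/9, so o/1 = 9 and o = 9.

o = 9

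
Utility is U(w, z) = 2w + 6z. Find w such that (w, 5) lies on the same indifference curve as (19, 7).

w = 25

U(19, 7) = 80.
Set U(w, 5) = 80 and solve.
2w + 6·5 = 80 ⇒ 2w = 50 ⇒ w = 25.
Check: U(25, 5) = 80.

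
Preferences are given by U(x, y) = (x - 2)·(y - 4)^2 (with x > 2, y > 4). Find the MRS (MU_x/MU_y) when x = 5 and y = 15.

MU_x = (y−4)^2, MU_y = 2·(x−2)·(y−4).
MRS = (1/2)·(y−4)/(x−2).
At (5, 15): MRS = 11/6.
That is, one extra unit of x is worth 11/6 units of y at the margin.

MRS = 11/6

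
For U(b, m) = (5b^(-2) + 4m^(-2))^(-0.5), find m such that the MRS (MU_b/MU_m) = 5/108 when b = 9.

For CES with ρ = -2, MRS = (5/4)·(m/b)^3.
Setting (5/4)·(m/9)^3 = 5/108 gives (m/9)^3 = 1/27, so m/9 = 1/3 and m = 3.

m = 3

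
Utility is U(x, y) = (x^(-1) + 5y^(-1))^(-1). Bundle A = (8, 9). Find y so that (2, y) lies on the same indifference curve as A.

U depends on (x, y) only through S = x^(-1) + 5y^(-1), so equal utility means equal S. At (8, 9): S = 49/72.
With x = 2: 2^(-1) = 0.5, so 5y^(-1) = 49/72 − 0.5 = 13/72, i.e. y^(-1) = 13/360.
Hence y = 1/(13/360) = 360/13.
Check: U(2, 360/13) = 1.4694.

y = 360/13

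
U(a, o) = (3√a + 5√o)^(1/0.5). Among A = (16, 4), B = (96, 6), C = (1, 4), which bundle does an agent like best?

Evaluate utility at each bundle:
U(A) = 484.000.
U(B) = 1734.000.
U(C) = 169.000.
Highest utility is B, so B ≻ A ≻ C.

Bundle B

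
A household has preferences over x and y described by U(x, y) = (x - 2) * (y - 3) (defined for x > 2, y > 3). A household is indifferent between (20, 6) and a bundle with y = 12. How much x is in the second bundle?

U(20, 6) = 54.
Set U(x, 12) = 54 and solve.
With y = 12: (12 − 3) = 9, so (x − 2) = 54/9 = 6.
So x = 2 + 6 = 8.
Check: U(8, 12) = 54.

x = 8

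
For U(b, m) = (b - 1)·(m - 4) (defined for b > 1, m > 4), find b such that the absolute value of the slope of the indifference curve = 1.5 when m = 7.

MU_b = (m−4), MU_m = (b−1).
MRS = (m−4)/(b−1).
Substitute m = 7: MRS = 3/(b − 1). Setting this equal to 1.5 gives b − 1 = 3/1.5 = 2, so b = 3.

b = 3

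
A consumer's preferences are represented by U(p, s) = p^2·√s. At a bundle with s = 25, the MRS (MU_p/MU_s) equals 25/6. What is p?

p = 24

MU_p = 2·p·√s and MU_s = 0.5·p^2·s^(-0.5).
MRS = MU_p/MU_s = (4)·s/p.
Substitute s = 25: MRS = 100/p. Setting 100/p = 25/6 gives p = 100/(25/6) = 24.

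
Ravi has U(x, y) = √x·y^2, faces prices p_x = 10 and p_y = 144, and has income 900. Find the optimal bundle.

x* = 18, y* = 5

MU_x = 0.5·x^(-0.5)·y^2 and MU_y = 2·√x·y.
MRS = MU_x/MU_y = (0.25)·y/x.
Tangency: set MRS = p_x/p_y = 10/144 = 5/72.
So (0.25)·y/x = 5/72, i.e. y = (5/18)·x.
Substitute into the budget 10·x + 144·y = 900: 50·x = 900, so x* = 18.
Then y* = (5/18)·18 = 5.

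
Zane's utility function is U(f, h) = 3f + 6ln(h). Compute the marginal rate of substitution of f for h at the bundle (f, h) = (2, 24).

MRS = 12

MU_f = 3, MU_h = 6/h.
MRS = 3 ÷ (6/h).
At (2, 24): MRS = 12.
So at (2, 24) the consumer would give up 12 units of h for one more unit of f.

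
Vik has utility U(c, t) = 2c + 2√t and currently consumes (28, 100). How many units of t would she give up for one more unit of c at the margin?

MU_c = 2, MU_t = 2/(2√t).
MRS = 2 ÷ (2/(2√t)).
At (28, 100): MRS = 20.
That is, one extra unit of c is worth 20 units of t at the margin.

MRS = 20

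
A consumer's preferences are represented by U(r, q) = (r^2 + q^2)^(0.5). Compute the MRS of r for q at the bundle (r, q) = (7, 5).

MRS = 1.4

For CES with ρ = 2, MRS = (q/r)^(-1).
At (7, 5): MRS = 1.4.
The indifference curve has slope −1.4 at this bundle.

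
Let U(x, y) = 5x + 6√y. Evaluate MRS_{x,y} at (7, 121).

MU_x = 5, MU_y = 6/(2√y).
MRS = 5 ÷ (6/(2√y)).
At (7, 121): MRS = 55/3.
The indifference curve has slope −55/3 at this bundle.

MRS = 55/3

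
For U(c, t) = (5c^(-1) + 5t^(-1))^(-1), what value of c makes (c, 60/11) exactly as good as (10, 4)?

c = 6

U depends on (c, t) only through S = 5c^(-1) + 5t^(-1), so equal utility means equal S. At (10, 4): S = 1.75.
With t = 60/11: 5·(60/11)^(-1) = 11/12, so 5c^(-1) = 1.75 − 11/12 = 5/6, i.e. c^(-1) = 1/6.
Hence c = 1/(1/6) = 6.
Check: U(6, 60/11) = 0.5714.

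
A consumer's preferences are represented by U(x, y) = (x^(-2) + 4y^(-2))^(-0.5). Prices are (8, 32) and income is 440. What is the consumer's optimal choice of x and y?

x* = 11, y* = 11

For CES with ρ = -2, MRS = (1/4)·(y/x)^3.
Tangency: set MRS = p_x/p_y = 8/32 = 0.25.
So (y/x)^3 = 1; taking the cube root, y/x = 1, i.e. y = x.
Substitute into the budget 8·x + 32·y = 440: 40·x = 440, so x* = 11 and y* = 11.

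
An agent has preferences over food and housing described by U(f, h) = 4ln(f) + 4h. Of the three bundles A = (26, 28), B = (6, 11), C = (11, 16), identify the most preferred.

Evaluate utility at each bundle:
U(A) = 125.032.
U(B) = 51.167.
U(C) = 73.592.
Highest utility is A, so A ≻ C ≻ B.

Bundle A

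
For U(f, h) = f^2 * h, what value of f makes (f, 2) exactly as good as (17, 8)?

f = 34

U(17, 8) = 2312.
Set U(f, 2) = 2312 and solve.
With h = 2: f^2 = 2312/2 = 1156; taking the square root, f = 34.
Check: U(34, 2) = 2312.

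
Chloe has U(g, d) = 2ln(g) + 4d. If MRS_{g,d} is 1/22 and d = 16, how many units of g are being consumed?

g = 11

MU_g = 2/g, MU_d = 4.
MRS = 2/g ÷ 4.
MRS depends only on g: 0.5/g = 1/22 ⇒ g = 0.5/(1/22) = 11.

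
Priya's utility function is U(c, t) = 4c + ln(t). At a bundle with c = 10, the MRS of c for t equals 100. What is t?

t = 25

MU_c = 4, MU_t = 1/t.
MRS = 4 ÷ (1/t).
MRS depends only on t: 4·t = 100 ⇒ t = 100/4 = 25.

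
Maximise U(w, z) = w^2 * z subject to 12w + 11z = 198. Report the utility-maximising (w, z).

w* = 11, z* = 6

MU_w = 2·w·z and MU_z = w^2.
MRS = MU_w/MU_z = (2/1)·z/w.
Tangency: set MRS = p_w/p_z = 12/11.
So (2/1)·z/w = 12/11, i.e. z = (6/11)·w.
Substitute into the budget 12·w + 11·z = 198: 18·w = 198, so w* = 11.
Then z* = (6/11)·11 = 6.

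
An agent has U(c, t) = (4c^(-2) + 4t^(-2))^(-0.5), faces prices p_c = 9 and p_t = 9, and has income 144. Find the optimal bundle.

c* = 8, t* = 8

For CES with ρ = -2, MRS = (t/c)^3.
Tangency: set MRS = p_c/p_t = 9/9 = 1.
So (t/c)^3 = 1; taking the cube root, t/c = 1, i.e. t = c.
Substitute into the budget 9·c + 9·t = 144: 18·c = 144, so c* = 8 and t* = 8.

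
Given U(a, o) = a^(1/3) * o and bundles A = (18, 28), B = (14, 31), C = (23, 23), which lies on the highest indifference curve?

Bundle B

Evaluate utility at each bundle:
U(A) = 73.381.
U(B) = 74.714.
U(C) = 65.409.
Highest utility is B, so B ≻ A ≻ C.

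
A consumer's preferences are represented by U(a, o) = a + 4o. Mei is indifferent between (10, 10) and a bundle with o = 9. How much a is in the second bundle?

U(10, 10) = 50.
Set U(a, 9) = 50 and solve.
a + 4·9 = 50 ⇒ a = 14 ⇒ a = 14.
Check: U(14, 9) = 50.

a = 14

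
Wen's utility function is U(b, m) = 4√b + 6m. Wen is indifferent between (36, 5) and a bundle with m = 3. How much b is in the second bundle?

U(36, 5) = 54.
Set U(b, 3) = 54 and solve.
With m = 3: 4√b = 54 − 6·3 = 36, so √b = 9 and b = 81.
Check: U(81, 3) = 54.

b = 81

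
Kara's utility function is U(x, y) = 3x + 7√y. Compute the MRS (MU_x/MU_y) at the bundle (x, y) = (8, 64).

MU_x = 3, MU_y = 7/(2√y).
MRS = 3 ÷ (7/(2√y)).
At (8, 64): MRS = 48/7.
That is, one extra unit of x is worth 48/7 units of y at the margin.

MRS = 48/7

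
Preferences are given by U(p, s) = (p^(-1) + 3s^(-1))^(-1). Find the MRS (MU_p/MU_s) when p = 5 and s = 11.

MRS = 121/75

For CES with ρ = -1, MRS = (1/3)·(s/p)^2.
At (5, 11): MRS = 121/75.
That is, one extra unit of p is worth 121/75 units of s at the margin.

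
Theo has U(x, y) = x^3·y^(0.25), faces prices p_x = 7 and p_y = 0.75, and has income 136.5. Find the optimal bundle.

MU_x = 3·x^2·y^(0.25) and MU_y = 0.25·x^3·y^(-0.75).
MRS = MU_x/MU_y = (12)·y/x.
Tangency: set MRS = p_x/p_y = 7/0.75 = 28/3.
So (12)·y/x = 28/3, i.e. y = (7/9)·x.
Substitute into the budget 7·x + 0.75·y = 136.5: (91/12)·x = 136.5, so x* = 18.
Then y* = (7/9)·18 = 14.

x* = 18, y* = 14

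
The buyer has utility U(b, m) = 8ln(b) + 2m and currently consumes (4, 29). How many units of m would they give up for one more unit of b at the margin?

MU_b = 8/b, MU_m = 2.
MRS = 8/b ÷ 2.
At (4, 29): MRS = 1.
The indifference curve has slope −1 at this bundle.

MRS = 1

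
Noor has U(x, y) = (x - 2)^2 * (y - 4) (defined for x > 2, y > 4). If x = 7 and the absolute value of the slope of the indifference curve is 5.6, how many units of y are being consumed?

y = 18

MU_x = 2·(x−2)·(y−4), MU_y = (x−2)^2.
MRS = (2/1)·(y−4)/(x−2).
Substitute x = 7: MRS = (y − 4)/2.5. Setting this equal to 5.6 gives y − 4 = 5.6·2.5 = 14, so y = 18.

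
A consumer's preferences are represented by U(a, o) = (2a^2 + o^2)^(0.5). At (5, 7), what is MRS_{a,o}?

For CES with ρ = 2, MRS = (2/1)·(o/a)^(-1).
At (5, 7): MRS = 10/7.
That is, one extra unit of a is worth 10/7 units of o at the margin.

MRS = 10/7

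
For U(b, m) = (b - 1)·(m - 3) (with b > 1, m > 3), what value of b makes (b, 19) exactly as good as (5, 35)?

U(5, 35) = 128.
Set U(b, 19) = 128 and solve.
With m = 19: (19 − 3) = 16, so (b − 1) = 128/16 = 8.
So b = 1 + 8 = 9.
Check: U(9, 19) = 128.

b = 9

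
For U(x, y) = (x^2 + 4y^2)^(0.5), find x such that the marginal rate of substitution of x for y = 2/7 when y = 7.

For CES with ρ = 2, MRS = (1/4)·(y/x)^(-1).
Setting (1/4)·(7/x)^(-1) = 2/7 gives (7/x)^(-1) = 8/7, so 7/x = 0.875 and x = 8.

x = 8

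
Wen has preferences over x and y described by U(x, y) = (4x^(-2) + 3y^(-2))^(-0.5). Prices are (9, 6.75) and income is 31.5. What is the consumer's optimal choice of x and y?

x* = 2, y* = 2

For CES with ρ = -2, MRS = (4/3)·(y/x)^3.
Tangency: set MRS = p_x/p_y = 9/6.75 = 4/3.
So (y/x)^3 = 1; taking the cube root, y/x = 1, i.e. y = x.
Substitute into the budget 9·x + 6.75·y = 31.5: 15.75·x = 31.5, so x* = 2 and y* = 2.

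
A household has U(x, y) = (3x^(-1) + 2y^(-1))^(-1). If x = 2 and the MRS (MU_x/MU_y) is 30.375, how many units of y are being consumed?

y = 9

For CES with ρ = -1, MRS = (3/2)·(y/x)^2.
Setting (3/2)·(y/2)^2 = 30.375 gives (y/2)^2 = 20.25, so y/2 = 4.5 and y = 9.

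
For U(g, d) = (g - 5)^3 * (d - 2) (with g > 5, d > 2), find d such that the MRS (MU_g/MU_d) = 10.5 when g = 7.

d = 9

MU_g = 3·(g−5)^2·(d−2), MU_d = (g−5)^3.
MRS = (3/1)·(d−2)/(g−5).
Substitute g = 7: MRS = (d − 2)/(2/3). Setting this equal to 10.5 gives d − 2 = 10.5·(2/3) = 7, so d = 9.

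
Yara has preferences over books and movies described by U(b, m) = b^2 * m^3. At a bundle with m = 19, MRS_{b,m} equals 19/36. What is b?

b = 24

MU_b = 2·b·m^3 and MU_m = 3·b^2·m^2.
MRS = MU_b/MU_m = (2/3)·m/b.
Substitute m = 19: MRS = (38/3)/b. Setting (38/3)/b = 19/36 gives b = (38/3)/(19/36) = 24.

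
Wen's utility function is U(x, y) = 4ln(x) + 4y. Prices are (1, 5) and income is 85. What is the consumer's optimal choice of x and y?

x* = 5, y* = 16

MU_x = 4/x, MU_y = 4.
MRS = 4/x ÷ 4.
Tangency: set MRS = p_x/p_y = 1/5 = 0.2.
MRS depends only on x: 1/x = 0.2 ⇒ x* = 1/0.2 = 5.
From the budget, 5·y = 85 − 1·5 = 80, so y* = 16.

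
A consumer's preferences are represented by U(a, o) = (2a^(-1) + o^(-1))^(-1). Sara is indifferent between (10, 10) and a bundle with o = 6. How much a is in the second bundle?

a = 15

U depends on (a, o) only through S = 2a^(-1) + o^(-1), so equal utility means equal S. At (10, 10): S = 0.3.
With o = 6: 6^(-1) = 1/6, so 2a^(-1) = 0.3 − 1/6 = 2/15, i.e. a^(-1) = 1/15.
Hence a = 1/(1/15) = 15.
Check: U(15, 6) = 3.3333.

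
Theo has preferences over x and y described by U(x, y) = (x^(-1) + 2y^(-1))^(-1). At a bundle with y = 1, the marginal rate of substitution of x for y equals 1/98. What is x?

x = 7

For CES with ρ = -1, MRS = (1/2)·(y/x)^2.
Setting (1/2)·(1/x)^2 = 1/98 gives (1/x)^2 = 1/49, so 1/x = 1/7 and x = 7.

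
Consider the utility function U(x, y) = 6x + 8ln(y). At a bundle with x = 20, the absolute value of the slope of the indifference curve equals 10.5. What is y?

MU_x = 6, MU_y = 8/y.
MRS = 6 ÷ (8/y).
MRS depends only on y: 0.75·y = 10.5 ⇒ y = 10.5/0.75 = 14.

y = 14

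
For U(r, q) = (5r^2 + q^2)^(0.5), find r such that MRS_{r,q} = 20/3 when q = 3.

For CES with ρ = 2, MRS = (5/1)·(q/r)^(-1).
Setting (5/1)·(3/r)^(-1) = 20/3 gives (3/r)^(-1) = 4/3, so 3/r = 0.75 and r = 4.

r = 4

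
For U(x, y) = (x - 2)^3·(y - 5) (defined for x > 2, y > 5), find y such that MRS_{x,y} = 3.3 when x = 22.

y = 27

MU_x = 3·(x−2)^2·(y−5), MU_y = (x−2)^3.
MRS = (3/1)·(y−5)/(x−2).
Substitute x = 22: MRS = (y − 5)/(20/3). Setting this equal to 3.3 gives y − 5 = 3.3·(20/3) = 22, so y = 27.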